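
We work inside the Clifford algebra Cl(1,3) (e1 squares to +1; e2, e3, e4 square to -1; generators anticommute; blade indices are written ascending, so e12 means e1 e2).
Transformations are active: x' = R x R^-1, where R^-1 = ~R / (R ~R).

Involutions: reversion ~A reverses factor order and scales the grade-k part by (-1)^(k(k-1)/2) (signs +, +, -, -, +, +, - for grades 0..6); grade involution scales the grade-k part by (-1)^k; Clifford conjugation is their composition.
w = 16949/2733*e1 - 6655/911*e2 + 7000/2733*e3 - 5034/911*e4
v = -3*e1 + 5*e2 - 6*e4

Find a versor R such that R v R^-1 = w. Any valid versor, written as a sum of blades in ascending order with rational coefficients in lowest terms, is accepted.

Construction: equal norms (both -52) license R = v + w = 8750/2733*e1 - 2100/911*e2 + 7000/2733*e3 - 10500/911*e4 — nothing changes along that direction, while (v - w)/2 changes sign, so v maps onto w.
Answer: 8750/2733*e1 - 2100/911*e2 + 7000/2733*e3 - 10500/911*e4


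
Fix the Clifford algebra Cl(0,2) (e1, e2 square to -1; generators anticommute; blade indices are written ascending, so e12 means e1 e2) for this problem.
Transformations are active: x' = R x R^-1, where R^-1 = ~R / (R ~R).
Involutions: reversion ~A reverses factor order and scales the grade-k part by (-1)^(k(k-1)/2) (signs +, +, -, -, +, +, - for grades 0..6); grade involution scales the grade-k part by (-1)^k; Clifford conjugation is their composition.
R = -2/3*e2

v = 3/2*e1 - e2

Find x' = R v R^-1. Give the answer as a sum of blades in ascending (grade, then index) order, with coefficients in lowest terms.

~R = -2/3*e2, and R ~R = -4/9, so R^-1 = ~R / (-4/9).
R v = -2/3 + e12
Answer: -3/2*e1 - e2


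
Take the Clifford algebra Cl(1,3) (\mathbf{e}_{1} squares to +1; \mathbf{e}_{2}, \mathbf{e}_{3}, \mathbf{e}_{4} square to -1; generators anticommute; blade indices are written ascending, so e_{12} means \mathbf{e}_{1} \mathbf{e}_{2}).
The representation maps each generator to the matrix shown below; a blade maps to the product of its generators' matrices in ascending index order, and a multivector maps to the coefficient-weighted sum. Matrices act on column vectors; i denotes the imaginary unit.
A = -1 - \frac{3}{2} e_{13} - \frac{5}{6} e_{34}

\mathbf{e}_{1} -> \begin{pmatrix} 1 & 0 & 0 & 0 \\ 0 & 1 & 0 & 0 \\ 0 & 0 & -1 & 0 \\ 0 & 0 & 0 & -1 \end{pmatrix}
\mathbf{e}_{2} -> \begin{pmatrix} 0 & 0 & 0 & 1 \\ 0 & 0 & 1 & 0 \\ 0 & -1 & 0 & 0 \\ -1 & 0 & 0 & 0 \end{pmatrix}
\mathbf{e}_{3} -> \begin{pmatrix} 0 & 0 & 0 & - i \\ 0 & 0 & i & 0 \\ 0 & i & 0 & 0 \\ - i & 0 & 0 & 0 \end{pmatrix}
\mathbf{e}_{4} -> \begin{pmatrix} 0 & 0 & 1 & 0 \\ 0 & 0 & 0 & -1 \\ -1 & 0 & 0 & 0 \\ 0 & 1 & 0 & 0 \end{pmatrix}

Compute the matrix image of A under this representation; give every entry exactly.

Bivector images (products of the table entries): rho(e_{13}) = rho(\mathbf{e}_{1})rho(\mathbf{e}_{3}) = \begin{pmatrix} 0 & 0 & 0 & - i \\ 0 & 0 & i & 0 \\ 0 & - i & 0 & 0 \\ i & 0 & 0 & 0 \end{pmatrix}; rho(e_{34}) = rho(\mathbf{e}_{3})rho(\mathbf{e}_{4}) = \begin{pmatrix} 0 & - i & 0 & 0 \\ - i & 0 & 0 & 0 \\ 0 & 0 & 0 & - i \\ 0 & 0 & - i & 0 \end{pmatrix}.
M = (-1)*1 + (-\frac{3}{2})*rho(e_{13}) + (-\frac{5}{6})*rho(e_{34}), summed entrywise (1 is the identity matrix):
Answer: \begin{pmatrix} -1 & \frac{5 i}{6} & 0 & \frac{3 i}{2} \\ \frac{5 i}{6} & -1 & - \frac{3 i}{2} & 0 \\ 0 & \frac{3 i}{2} & -1 & \frac{5 i}{6} \\ - \frac{3 i}{2} & 0 & \frac{5 i}{6} & -1 \end{pmatrix}


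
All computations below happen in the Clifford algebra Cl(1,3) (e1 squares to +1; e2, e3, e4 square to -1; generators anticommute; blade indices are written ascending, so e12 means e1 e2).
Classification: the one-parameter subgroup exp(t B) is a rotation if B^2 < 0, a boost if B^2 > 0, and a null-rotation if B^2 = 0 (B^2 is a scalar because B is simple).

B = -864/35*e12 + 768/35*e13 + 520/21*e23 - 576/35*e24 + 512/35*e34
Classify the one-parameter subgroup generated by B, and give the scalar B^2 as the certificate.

B^2 term by term: the squares give (-864/35)^2*(e12)^2 + (768/35)^2*(e13)^2 + (520/21)^2*(e23)^2 + (-576/35)^2*(e24)^2 + (512/35)^2*(e34)^2 = 746496/1225*(+1) + 589824/1225*(+1) + 270400/441*(-1) + 331776/1225*(-1) + 262144/1225*(-1) = -64/9 (each basis 2-blade squares to minus the product of its generators' squares); cross terms between blades sharing an index anticommute and cancel; the commuting (index-disjoint) pairs give grade-4 terms 2*c*c'*(blade product), which cancel blade by blade — e1234: -884736/1225 + 884736/1225 = 0 — confirming B is simple. So B^2 = -64/9.
Answer: rotation, certificate B^2 = -64/9. The scalar -64/9 is the complete invariant here: its sign names the subgroup type.


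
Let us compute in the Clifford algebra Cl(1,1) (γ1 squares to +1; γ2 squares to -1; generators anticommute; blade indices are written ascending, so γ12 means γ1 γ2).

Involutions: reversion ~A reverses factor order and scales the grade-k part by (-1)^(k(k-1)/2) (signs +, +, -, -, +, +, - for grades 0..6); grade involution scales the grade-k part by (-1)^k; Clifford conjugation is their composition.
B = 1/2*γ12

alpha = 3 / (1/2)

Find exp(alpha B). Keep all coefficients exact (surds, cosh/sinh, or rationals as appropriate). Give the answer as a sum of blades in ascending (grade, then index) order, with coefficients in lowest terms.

B^2 = (1/2)^2*(γ12)^2 = 1/4*(+1) = 1/4 (a basis 2-blade squares to minus the product of its generators' squares).
B^2 = 1/4 — since the square is positive, the closed form is hyperbolic: l = 1/2, alpha*l = 3, so exp(alpha B) = cosh(3) + (sinh(3)/(1/2))*B = cosh(3) + (2*sinh(3))*B.
Answer: cosh(3) + sinh(3)*γ12


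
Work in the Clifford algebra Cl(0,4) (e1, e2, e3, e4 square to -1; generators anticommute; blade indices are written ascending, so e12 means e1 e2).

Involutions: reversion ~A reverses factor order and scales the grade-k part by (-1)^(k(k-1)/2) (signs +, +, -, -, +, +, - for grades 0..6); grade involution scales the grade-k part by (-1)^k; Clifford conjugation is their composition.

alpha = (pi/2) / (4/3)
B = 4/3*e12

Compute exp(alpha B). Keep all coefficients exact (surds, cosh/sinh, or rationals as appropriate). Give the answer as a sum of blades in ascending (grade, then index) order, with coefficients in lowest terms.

B^2 = (4/3)^2*(e12)^2 = 16/9*(-1) = -16/9 (a basis 2-blade squares to minus the product of its generators' squares).
B^2 = -16/9 — the negative square puts this in the circular regime; l = 4/3, alpha*l = pi/2, so exp(alpha B) = cos(pi/2) + (sin(pi/2)/(4/3))*B = 0 + (3/4)*B.
Answer: e12


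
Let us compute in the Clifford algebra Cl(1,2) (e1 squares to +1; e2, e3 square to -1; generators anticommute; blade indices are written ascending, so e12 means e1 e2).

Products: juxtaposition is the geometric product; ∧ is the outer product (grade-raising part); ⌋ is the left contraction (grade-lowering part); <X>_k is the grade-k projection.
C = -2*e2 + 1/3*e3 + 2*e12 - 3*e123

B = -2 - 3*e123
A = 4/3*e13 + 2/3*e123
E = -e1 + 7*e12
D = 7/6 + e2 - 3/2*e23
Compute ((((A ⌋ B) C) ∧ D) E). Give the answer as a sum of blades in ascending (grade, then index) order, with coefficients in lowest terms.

step 1: 2 + 4*e2
step 2: 8 + 8*e1 - 4*e2 + 2/3*e3 + 4*e12 - 12*e13 + 4/3*e23 - 6*e123
step 3: 28/3 + 28/3*e1 + 10/3*e2 + 7/9*e3 + 38/3*e12 - 14*e13 - 100/9*e23 - 7*e123
step 4: 238/3 + 14*e1 + 78*e2 - 63*e3 + 206/3*e12 - 77*e13 - 91*e23 + 149/9*e123
Answer: 238/3 + 14*e1 + 78*e2 - 63*e3 + 206/3*e12 - 77*e13 - 91*e23 + 149/9*e123


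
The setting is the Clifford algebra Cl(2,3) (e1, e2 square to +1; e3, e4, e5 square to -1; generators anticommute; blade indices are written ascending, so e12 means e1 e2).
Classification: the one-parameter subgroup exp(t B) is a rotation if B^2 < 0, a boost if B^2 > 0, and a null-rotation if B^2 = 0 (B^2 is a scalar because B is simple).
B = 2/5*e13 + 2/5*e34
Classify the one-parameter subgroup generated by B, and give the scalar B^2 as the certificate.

B^2 term by term: the squares give (2/5)^2*(e13)^2 + (2/5)^2*(e34)^2 = 4/25*(+1) + 4/25*(-1) = 0 (each basis 2-blade squares to minus the product of its generators' squares); cross terms between blades sharing an index anticommute and cancel. So B^2 = 0.
Answer: null-rotation, certificate B^2 = 0. Because 0 is invariant under every versor sandwich, the classification follows from its sign alone.


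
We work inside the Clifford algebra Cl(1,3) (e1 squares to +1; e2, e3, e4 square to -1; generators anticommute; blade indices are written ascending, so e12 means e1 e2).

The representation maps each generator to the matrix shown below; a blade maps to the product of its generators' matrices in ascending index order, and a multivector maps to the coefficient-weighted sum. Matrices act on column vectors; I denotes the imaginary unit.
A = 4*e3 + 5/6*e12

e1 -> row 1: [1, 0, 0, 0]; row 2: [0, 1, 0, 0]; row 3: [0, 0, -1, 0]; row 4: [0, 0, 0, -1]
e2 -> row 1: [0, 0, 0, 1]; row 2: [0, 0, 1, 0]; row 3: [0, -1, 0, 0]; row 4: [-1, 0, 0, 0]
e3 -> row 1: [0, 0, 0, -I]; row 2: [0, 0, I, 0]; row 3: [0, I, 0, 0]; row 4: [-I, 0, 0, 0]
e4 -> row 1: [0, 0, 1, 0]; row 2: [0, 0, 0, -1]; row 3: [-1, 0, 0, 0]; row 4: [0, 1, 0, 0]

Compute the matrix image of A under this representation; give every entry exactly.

Bivector images (products of the table entries): rho(e12) = rho(e1)rho(e2) = row 1: [0, 0, 0, 1]; row 2: [0, 0, 1, 0]; row 3: [0, 1, 0, 0]; row 4: [1, 0, 0, 0].
M = (4)*rho(e3) + (5/6)*rho(e12), summed entrywise:
Answer: row 1: [0, 0, 0, 5/6 - 4*I]; row 2: [0, 0, 5/6 + 4*I, 0]; row 3: [0, 5/6 + 4*I, 0, 0]; row 4: [5/6 - 4*I, 0, 0, 0]


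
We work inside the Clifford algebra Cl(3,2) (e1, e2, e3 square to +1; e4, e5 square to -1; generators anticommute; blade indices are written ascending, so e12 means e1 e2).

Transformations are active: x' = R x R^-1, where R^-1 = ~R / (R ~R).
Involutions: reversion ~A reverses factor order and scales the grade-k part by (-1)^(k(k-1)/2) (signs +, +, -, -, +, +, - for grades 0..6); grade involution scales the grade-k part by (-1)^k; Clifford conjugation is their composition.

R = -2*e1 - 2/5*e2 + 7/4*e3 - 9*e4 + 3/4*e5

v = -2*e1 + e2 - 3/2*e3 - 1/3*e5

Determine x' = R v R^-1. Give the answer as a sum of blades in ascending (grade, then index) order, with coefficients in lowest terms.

~R = -2*e1 - 2/5*e2 + 7/4*e3 - 9*e4 + 3/4*e5, and R ~R = -3717/50, so R^-1 = ~R / (-3717/50).
R v = 49/40 - 14/5*e12 + 13/2*e13 - 18*e14 + 13/6*e15 - 23/20*e23 + 9*e24 - 37/60*e25 - 27/2*e34 + 13/24*e35 + 3*e45
Answer: 1097/531*e1 - 524/531*e2 + 6127/4248*e3 + 35/118*e4 + 437/1416*e5


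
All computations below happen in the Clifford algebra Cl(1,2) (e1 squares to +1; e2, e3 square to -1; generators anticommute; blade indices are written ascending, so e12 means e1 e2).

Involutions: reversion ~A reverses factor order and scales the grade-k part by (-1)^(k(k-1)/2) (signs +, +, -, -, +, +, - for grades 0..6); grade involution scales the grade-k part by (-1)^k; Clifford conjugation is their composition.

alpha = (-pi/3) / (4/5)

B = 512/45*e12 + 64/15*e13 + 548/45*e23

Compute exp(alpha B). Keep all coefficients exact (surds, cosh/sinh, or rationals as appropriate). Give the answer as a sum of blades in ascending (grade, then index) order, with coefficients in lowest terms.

B^2 term by term: the squares give (512/45)^2*(e12)^2 + (64/15)^2*(e13)^2 + (548/45)^2*(e23)^2 = 262144/2025*(+1) + 4096/225*(+1) + 300304/2025*(-1) = -16/25 (each basis 2-blade squares to minus the product of its generators' squares); cross terms between blades sharing an index anticommute and cancel. So B^2 = -16/25.
B^2 = -16/25 — a negative square means the series sums to a rotation: l = 4/5, alpha*l = -pi/3, so exp(alpha B) = cos(-pi/3) + (sin(-pi/3)/(4/5))*B = 1/2 + (-5*sqrt(3)/8)*B.
Answer: 1/2 - 64*sqrt(3)/9*e12 - 8*sqrt(3)/3*e13 - 137*sqrt(3)/18*e23


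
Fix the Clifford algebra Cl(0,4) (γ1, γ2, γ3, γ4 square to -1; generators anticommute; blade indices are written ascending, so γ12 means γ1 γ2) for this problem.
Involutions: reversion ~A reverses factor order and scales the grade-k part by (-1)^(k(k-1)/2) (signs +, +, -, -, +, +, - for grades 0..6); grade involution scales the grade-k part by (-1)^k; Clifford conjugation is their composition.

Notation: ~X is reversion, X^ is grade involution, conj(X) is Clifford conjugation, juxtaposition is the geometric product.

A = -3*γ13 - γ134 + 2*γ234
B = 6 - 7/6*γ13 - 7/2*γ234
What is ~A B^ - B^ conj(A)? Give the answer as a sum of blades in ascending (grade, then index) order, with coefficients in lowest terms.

first term: -7/2 + 7/6*γ4 - 7/2*γ12 + 18*γ13 + 49/6*γ124 + 6*γ134 - 12*γ234
second term: 21/2 - 7/6*γ4 - 7/2*γ12 + 18*γ13 - 77/6*γ124 - 6*γ134 + 12*γ234
Answer: -14 + 7/3*γ4 + 21*γ124 + 12*γ134 - 24*γ234


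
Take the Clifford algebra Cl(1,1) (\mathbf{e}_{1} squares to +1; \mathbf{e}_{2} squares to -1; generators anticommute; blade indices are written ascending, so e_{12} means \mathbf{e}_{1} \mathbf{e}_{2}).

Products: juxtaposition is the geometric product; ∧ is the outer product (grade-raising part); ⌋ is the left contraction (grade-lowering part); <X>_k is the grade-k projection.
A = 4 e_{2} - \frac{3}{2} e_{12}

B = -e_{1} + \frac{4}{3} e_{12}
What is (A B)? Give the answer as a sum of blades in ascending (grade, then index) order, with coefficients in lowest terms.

step 1: -2 + \frac{16}{3} e_{1} - \frac{3}{2} e_{2} + 4 e_{12}
Answer: -2 + \frac{16}{3} e_{1} - \frac{3}{2} e_{2} + 4 e_{12}


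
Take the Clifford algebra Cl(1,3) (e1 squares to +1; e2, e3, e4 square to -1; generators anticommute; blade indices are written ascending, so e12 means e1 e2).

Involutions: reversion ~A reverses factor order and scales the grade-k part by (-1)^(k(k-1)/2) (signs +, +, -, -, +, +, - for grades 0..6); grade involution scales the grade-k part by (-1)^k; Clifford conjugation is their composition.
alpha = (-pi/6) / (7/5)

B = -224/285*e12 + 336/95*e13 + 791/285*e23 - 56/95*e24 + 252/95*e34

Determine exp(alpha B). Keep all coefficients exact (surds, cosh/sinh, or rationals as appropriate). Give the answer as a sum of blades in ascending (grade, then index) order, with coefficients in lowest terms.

B^2 term by term: the squares give (-224/285)^2*(e12)^2 + (336/95)^2*(e13)^2 + (791/285)^2*(e23)^2 + (-56/95)^2*(e24)^2 + (252/95)^2*(e34)^2 = 50176/81225*(+1) + 112896/9025*(+1) + 625681/81225*(-1) + 3136/9025*(-1) + 63504/9025*(-1) = -49/25 (each basis 2-blade squares to minus the product of its generators' squares); cross terms between blades sharing an index anticommute and cancel; the commuting (index-disjoint) pairs give grade-4 terms 2*c*c'*(blade product), which cancel blade by blade — e1234: -37632/9025 + 37632/9025 = 0 — confirming B is simple. So B^2 = -49/25.
B^2 = -49/25 — circular case — the even/odd split gives cos and sin: l = 7/5, alpha*l = -pi/6, so exp(alpha B) = cos(-pi/6) + (sin(-pi/6)/(7/5))*B = sqrt(3)/2 + (-5/14)*B.
Answer: sqrt(3)/2 + 16/57*e12 - 24/19*e13 - 113/114*e23 + 4/19*e24 - 18/19*e34


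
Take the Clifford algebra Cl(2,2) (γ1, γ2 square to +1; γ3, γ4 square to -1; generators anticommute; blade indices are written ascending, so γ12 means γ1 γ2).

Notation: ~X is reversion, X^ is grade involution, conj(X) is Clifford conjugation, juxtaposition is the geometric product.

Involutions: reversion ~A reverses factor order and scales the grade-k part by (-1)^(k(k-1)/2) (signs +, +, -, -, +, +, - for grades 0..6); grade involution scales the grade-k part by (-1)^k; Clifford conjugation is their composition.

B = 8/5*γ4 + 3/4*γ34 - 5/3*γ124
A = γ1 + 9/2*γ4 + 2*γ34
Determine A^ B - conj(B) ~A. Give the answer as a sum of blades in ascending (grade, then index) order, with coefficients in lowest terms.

first term: 57/10 - 263/40*γ3 - 15/2*γ12 - 8/5*γ14 + 5/3*γ24 + 10/3*γ123 - 3/4*γ134
second term: 57/10 + 263/40*γ3 + 15/2*γ12 + 8/5*γ14 - 5/3*γ24 + 10/3*γ123 - 3/4*γ134
Answer: -263/20*γ3 - 15*γ12 - 16/5*γ14 + 10/3*γ24


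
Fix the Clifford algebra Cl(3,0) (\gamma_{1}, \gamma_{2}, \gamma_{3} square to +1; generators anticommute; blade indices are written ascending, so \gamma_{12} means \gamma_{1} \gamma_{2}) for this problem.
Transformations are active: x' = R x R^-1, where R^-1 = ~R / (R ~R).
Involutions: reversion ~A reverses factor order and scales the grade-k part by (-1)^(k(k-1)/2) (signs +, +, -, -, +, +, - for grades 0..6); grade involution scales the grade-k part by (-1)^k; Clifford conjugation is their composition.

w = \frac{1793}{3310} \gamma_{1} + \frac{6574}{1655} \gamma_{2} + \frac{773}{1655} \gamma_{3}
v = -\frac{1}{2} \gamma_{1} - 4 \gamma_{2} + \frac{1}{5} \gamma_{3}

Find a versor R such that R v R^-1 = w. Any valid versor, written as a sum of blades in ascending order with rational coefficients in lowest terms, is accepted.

R = v + w = \frac{69}{1655} \gamma_{1} - \frac{46}{1655} \gamma_{2} + \frac{1104}{1655} \gamma_{3} works: the equal norms (\frac{1629}{100}) guarantee its sandwich swaps v into w.
Answer: \frac{69}{1655} \gamma_{1} - \frac{46}{1655} \gamma_{2} + \frac{1104}{1655} \gamma_{3}


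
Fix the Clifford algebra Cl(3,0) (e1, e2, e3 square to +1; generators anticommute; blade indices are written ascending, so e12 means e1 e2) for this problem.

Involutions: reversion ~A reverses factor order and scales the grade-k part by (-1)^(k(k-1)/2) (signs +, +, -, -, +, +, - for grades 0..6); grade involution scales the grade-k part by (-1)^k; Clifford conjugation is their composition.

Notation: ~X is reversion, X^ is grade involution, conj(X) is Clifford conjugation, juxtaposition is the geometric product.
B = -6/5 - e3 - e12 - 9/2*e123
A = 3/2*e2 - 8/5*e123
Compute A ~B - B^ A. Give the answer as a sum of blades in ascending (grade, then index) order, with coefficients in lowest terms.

first term: 36/5 - 3/2*e1 - 9/5*e2 + 8/5*e3 + 8/5*e12 - 27/4*e13 - 3/2*e23 + 48/25*e123
second term: 36/5 - 3/2*e1 - 9/5*e2 - 8/5*e3 - 8/5*e12 - 27/4*e13 - 3/2*e23 + 48/25*e123
Answer: 16/5*e3 + 16/5*e12


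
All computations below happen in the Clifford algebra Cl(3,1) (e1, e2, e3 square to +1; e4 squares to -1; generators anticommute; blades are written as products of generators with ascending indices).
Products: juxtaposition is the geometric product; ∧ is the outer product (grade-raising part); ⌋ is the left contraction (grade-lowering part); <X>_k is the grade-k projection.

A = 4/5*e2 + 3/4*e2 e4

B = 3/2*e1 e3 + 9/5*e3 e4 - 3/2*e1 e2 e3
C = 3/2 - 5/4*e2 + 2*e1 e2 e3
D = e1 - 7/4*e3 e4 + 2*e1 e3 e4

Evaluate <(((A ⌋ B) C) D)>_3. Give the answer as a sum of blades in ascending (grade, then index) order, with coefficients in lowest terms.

step 1: 6/5*e1 e3
step 2: 12/5*e2 + 9/5*e1 e3 + 3/2*e1 e2 e3
step 3: -9/5*e3 - 18/5*e4 - 12/5*e1 e2 - 63/20*e1 e4 + 3/2*e2 e3 + 3*e2 e4 - 21/8*e1 e2 e4 - 21/5*e2 e3 e4 - 24/5*e1 e2 e3 e4
step 4: -21/8*e1 e2 e4 - 21/5*e2 e3 e4
Answer: -21/8*e1 e2 e4 - 21/5*e2 e3 e4


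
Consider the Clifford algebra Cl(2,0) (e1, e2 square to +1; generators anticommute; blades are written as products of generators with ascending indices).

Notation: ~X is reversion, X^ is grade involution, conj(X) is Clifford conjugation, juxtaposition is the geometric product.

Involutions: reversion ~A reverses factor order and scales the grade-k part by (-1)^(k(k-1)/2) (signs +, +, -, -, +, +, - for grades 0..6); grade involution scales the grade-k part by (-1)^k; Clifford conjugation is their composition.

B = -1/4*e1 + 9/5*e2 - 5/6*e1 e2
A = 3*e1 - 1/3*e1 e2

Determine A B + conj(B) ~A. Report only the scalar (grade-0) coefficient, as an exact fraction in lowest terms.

first term: -37/36 - 3/5*e1 - 31/12*e2 + 27/5*e1 e2
second term: 17/36 + 3/5*e1 - 29/12*e2 + 27/5*e1 e2
Answer: -5/9


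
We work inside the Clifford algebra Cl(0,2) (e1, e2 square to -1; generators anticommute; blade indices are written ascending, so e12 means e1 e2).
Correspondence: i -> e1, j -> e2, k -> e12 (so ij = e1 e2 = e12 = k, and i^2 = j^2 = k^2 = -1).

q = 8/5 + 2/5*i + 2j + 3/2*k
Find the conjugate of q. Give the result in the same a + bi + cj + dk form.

In blades: q = 8/5 + 2/5*e1 + 2*e2 + 3/2*e12.
Conjugation here is Clifford conjugation: the scalar is fixed and the grade-1 and grade-2 blades all flip sign, giving 8/5 - 2/5*e1 - 2*e2 - 3/2*e12; translating back:
Answer: 8/5 - 2/5*i - 2j - 3/2*k


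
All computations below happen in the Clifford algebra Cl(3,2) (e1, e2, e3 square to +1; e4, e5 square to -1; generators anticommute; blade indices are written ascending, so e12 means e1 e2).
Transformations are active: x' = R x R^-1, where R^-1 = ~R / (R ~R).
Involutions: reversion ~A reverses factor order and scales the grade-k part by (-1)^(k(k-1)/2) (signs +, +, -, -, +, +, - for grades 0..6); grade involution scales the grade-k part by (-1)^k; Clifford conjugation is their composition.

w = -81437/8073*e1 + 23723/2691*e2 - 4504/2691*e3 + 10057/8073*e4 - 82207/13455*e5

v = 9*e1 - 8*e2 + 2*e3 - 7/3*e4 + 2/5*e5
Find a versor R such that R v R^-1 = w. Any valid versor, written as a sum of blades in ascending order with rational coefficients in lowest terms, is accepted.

Construction: equal norms (both 32264/225) license R = v + w = -8780/8073*e1 + 2195/2691*e2 + 878/2691*e3 - 8780/8073*e4 - 15365/2691*e5 — nothing changes along that direction, while (v - w)/2 changes sign, so v maps onto w.
Answer: -8780/8073*e1 + 2195/2691*e2 + 878/2691*e3 - 8780/8073*e4 - 15365/2691*e5


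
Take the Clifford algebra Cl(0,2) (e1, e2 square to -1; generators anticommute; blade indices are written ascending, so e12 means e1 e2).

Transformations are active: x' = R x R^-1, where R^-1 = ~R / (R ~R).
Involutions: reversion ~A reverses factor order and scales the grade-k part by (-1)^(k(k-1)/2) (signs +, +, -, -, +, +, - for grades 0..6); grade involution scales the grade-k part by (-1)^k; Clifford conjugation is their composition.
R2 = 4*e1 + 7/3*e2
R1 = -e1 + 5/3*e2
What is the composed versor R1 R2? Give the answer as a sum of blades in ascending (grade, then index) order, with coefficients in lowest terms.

Distribute over the terms of R1 (each basis-blade product reordered to ascending indices, repeated generators contracted through their squares):
(-e1) R2 = 4 - 7/3*e12
(5/3*e2) R2 = -35/9 - 20/3*e12
Summing the partial products and collecting blades:
Answer: 1/9 - 9*e12


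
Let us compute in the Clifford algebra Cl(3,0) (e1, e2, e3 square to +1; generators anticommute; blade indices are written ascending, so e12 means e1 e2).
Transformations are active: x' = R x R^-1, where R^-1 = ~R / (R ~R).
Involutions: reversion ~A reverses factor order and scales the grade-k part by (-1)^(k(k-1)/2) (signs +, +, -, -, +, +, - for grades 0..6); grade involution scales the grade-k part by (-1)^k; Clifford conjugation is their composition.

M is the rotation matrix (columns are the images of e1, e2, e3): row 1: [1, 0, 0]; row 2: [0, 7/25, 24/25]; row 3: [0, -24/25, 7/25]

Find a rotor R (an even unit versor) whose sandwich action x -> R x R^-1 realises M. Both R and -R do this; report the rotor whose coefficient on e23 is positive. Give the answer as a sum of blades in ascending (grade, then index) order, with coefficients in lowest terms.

Method: write R = a + b12*e12 + b13*e13 + b23*e23 with a^2 + b12^2 + b13^2 + b23^2 = 1 (so R^-1 = ~R). Expanding the columns R e_j ~R gives tr M = 4a^2 - 1 and, from the antisymmetric part, M21 - M12 = -4a*b12, M13 - M31 = 4a*b13, M32 - M23 = -4a*b23.
Here tr M = 39/25, so a^2 = (1 + tr M)/4 = 16/25 and a = ±4/5. Taking a = 4/5: M21 - M12 = 0, M13 - M31 = 0, M32 - M23 = -48/25, giving b12 = 0, b13 = 0, b23 = 3/5, i.e. R = 4/5 + 3/5*e23.
Its e23 coefficient is already positive.
Answer: 4/5 + 3/5*e23. Uniqueness: Spin(3) -> SO(3) maps R and -R to the same rotation of trace 39/25; fixing the sign of the e23 coefficient removes the ambiguity.


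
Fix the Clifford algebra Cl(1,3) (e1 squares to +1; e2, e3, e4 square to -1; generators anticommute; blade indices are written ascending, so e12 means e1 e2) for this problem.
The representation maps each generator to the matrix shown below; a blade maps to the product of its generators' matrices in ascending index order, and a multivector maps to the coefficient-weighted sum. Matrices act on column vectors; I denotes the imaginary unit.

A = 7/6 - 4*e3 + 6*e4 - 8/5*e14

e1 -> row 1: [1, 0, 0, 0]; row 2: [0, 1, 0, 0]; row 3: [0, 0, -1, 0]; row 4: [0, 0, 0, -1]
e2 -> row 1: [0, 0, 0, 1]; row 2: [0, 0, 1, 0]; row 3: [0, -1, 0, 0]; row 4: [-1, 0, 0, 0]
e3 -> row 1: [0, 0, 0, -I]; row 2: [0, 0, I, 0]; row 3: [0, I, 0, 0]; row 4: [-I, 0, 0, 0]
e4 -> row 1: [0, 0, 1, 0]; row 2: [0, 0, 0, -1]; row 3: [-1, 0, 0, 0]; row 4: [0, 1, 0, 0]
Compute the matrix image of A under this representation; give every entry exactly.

Bivector images (products of the table entries): rho(e14) = rho(e1)rho(e4) = row 1: [0, 0, 1, 0]; row 2: [0, 0, 0, -1]; row 3: [1, 0, 0, 0]; row 4: [0, -1, 0, 0].
M = (7/6)*1 + (-4)*rho(e3) + (6)*rho(e4) + (-8/5)*rho(e14), summed entrywise (1 is the identity matrix):
Answer: row 1: [7/6, 0, 22/5, 4*I]; row 2: [0, 7/6, -4*I, -22/5]; row 3: [-38/5, -4*I, 7/6, 0]; row 4: [4*I, 38/5, 0, 7/6]


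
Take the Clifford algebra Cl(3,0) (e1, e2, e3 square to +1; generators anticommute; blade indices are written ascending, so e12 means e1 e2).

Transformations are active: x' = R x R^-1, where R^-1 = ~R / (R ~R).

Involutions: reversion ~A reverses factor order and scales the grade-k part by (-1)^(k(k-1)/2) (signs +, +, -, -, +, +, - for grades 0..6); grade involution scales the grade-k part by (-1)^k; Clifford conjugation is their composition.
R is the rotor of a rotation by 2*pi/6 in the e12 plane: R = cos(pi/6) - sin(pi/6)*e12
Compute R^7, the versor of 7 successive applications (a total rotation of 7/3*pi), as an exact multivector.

The rotor phase is half the rotation angle and phases add under composition, so 7 steps in the e12 plane accumulate phase 7*(pi/6) = 7*pi/6: R^7 = cos(7*pi/6) - sin(7*pi/6)*e12.
cos(7*pi/6) = -sqrt(3)/2 and sin(7*pi/6) = -1/2, so R^7 = -sqrt(3)/2 + 1/2*e12. The net rotation is 1/3*pi (after discarding 1 full turn, each of which contributes a factor -1 to the rotor); the rotor keeps the half-angle phase exactly.
Answer: -sqrt(3)/2 + 1/2*e12


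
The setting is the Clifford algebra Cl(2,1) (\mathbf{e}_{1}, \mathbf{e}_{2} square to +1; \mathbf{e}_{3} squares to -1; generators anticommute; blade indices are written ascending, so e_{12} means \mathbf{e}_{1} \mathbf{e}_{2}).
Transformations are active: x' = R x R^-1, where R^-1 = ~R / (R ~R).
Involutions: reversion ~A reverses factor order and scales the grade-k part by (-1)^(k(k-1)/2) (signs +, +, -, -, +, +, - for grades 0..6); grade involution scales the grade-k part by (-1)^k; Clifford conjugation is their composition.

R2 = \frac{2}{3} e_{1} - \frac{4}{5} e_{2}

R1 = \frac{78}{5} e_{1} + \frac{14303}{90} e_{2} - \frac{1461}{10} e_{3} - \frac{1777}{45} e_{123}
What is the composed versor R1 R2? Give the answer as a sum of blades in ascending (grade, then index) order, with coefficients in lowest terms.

Distribute over the terms of R2 (each basis-blade product reordered to ascending indices, repeated generators contracted through their squares):
R1 (\frac{2}{3} e_{1}) = \frac{52}{5} - \frac{14303}{135} e_{12} + \frac{487}{5} e_{13} - \frac{3554}{135} e_{23}
R1 (-\frac{4}{5} e_{2}) = -\frac{28606}{225} - \frac{312}{25} e_{12} - \frac{7108}{225} e_{13} - \frac{2922}{25} e_{23}
Summing the partial products and collecting blades:
Answer: -\frac{26266}{225} - \frac{79939}{675} e_{12} + \frac{14807}{225} e_{13} - \frac{96664}{675} e_{23}


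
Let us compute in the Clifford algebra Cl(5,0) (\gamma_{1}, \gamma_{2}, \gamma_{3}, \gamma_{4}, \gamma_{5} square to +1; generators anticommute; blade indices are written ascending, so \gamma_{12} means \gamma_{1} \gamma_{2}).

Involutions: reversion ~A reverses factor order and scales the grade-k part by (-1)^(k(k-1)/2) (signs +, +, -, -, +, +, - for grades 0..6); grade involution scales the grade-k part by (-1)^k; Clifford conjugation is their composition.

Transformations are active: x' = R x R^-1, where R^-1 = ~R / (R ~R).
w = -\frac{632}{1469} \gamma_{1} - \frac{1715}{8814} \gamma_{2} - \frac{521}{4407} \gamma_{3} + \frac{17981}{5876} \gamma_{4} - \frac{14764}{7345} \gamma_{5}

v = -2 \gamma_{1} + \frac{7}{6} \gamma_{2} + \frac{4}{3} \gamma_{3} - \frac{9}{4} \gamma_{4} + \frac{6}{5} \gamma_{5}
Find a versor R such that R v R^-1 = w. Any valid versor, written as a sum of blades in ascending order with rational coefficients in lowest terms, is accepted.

Since q(v) = q(w) = \frac{49109}{3600}, the sum R = v + w = -\frac{3570}{1469} \gamma_{1} + \frac{1428}{1469} \gamma_{2} + \frac{1785}{1469} \gamma_{3} + \frac{1190}{1469} \gamma_{4} - \frac{1190}{1469} \gamma_{5} does the job whenever invertible.
Answer: -\frac{3570}{1469} \gamma_{1} + \frac{1428}{1469} \gamma_{2} + \frac{1785}{1469} \gamma_{3} + \frac{1190}{1469} \gamma_{4} - \frac{1190}{1469} \gamma_{5}


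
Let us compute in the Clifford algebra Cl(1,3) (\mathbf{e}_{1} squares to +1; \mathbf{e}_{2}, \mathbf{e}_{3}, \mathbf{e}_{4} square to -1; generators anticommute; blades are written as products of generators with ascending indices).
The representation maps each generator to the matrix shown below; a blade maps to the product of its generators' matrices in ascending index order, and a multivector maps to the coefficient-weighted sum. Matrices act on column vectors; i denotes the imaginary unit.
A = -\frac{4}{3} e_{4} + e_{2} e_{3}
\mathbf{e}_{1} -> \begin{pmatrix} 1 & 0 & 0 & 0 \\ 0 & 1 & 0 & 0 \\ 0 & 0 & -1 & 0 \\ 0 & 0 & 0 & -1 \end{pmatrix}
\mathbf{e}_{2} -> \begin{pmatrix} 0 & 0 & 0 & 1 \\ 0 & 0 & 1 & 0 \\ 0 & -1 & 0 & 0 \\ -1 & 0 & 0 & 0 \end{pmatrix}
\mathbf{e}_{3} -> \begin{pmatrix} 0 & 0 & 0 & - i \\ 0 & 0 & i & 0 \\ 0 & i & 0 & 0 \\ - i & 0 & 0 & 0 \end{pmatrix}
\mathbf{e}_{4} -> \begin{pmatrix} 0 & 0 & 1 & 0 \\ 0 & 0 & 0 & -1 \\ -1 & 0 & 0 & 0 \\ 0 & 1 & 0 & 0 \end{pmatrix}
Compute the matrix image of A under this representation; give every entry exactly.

Bivector images (products of the table entries): rho(e_{2} e_{3}) = rho(\mathbf{e}_{2})rho(\mathbf{e}_{3}) = \begin{pmatrix} - i & 0 & 0 & 0 \\ 0 & i & 0 & 0 \\ 0 & 0 & - i & 0 \\ 0 & 0 & 0 & i \end{pmatrix}.
M = (-\frac{4}{3})*rho(e_{4}) + (1)*rho(e_{2} e_{3}), summed entrywise:
Answer: \begin{pmatrix} - i & 0 & - \frac{4}{3} & 0 \\ 0 & i & 0 & \frac{4}{3} \\ \frac{4}{3} & 0 & - i & 0 \\ 0 & - \frac{4}{3} & 0 & i \end{pmatrix}


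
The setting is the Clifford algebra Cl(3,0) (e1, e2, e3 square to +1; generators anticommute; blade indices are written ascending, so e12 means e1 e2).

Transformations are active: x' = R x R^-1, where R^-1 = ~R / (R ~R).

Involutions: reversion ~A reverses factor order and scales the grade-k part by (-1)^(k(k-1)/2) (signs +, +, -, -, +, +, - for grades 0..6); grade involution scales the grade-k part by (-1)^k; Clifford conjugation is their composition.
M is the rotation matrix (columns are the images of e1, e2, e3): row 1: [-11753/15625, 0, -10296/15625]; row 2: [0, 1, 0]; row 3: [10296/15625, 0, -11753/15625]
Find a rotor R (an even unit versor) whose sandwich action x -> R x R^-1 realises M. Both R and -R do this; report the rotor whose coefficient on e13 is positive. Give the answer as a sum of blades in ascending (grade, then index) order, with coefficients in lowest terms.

Method: write R = a + b12*e12 + b13*e13 + b23*e23 with a^2 + b12^2 + b13^2 + b23^2 = 1 (so R^-1 = ~R). Expanding the columns R e_j ~R gives tr M = 4a^2 - 1 and, from the antisymmetric part, M21 - M12 = -4a*b12, M13 - M31 = 4a*b13, M32 - M23 = -4a*b23.
Here tr M = -7881/15625, so a^2 = (1 + tr M)/4 = 1936/15625 and a = ±44/125. Taking a = 44/125: M21 - M12 = 0, M13 - M31 = -20592/15625, M32 - M23 = 0, giving b12 = 0, b13 = -117/125, b23 = 0, i.e. R = 44/125 - 117/125*e13.
Its e13 coefficient is negative, so report the other preimage -R.
Answer: -44/125 + 117/125*e13. Why the constraint matters: R and -R act identically through the sandwich — M has trace -7881/15625 either way — so only the sign condition on e13 picks one of the two preimages.


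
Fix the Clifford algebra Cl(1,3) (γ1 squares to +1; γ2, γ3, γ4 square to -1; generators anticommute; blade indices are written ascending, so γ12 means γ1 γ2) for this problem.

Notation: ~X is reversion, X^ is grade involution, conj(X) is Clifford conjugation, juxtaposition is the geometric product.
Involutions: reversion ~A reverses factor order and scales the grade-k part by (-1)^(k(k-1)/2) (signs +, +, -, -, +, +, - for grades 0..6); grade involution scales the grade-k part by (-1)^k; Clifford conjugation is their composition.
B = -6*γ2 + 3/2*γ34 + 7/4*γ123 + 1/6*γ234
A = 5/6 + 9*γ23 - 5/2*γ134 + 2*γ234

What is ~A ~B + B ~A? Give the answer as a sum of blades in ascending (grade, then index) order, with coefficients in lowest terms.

first term: 1/3 - 12*γ1 - 8*γ2 + 54*γ3 - 3/2*γ4 + 5/12*γ12 + 7/2*γ14 - 143/8*γ24 - 53/4*γ34 - 35/24*γ123 - 5/36*γ234 - 15*γ1234
second term: -1/3 + 12*γ1 - 2*γ2 - 54*γ3 + 3/2*γ4 + 5/12*γ12 + 7/2*γ14 - 143/8*γ24 - 43/4*γ34 + 35/24*γ123 + 5/36*γ234 + 15*γ1234
Answer: -10*γ2 + 5/6*γ12 + 7*γ14 - 143/4*γ24 - 24*γ34


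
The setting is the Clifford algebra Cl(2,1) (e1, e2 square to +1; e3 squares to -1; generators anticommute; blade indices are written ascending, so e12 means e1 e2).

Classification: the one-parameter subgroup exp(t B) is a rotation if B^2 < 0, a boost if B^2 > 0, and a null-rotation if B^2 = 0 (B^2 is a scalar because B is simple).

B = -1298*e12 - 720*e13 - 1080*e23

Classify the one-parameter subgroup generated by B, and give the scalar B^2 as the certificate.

B^2 term by term: the squares give (-1298)^2*(e12)^2 + (-720)^2*(e13)^2 + (-1080)^2*(e23)^2 = 1684804*(-1) + 518400*(+1) + 1166400*(+1) = -4 (each basis 2-blade squares to minus the product of its generators' squares); cross terms between blades sharing an index anticommute and cancel. So B^2 = -4.
Answer: rotation, certificate B^2 = -4. Key observation: B^2 = -4 is a conjugation invariant, so its sign decides the class regardless of the surface form of B.


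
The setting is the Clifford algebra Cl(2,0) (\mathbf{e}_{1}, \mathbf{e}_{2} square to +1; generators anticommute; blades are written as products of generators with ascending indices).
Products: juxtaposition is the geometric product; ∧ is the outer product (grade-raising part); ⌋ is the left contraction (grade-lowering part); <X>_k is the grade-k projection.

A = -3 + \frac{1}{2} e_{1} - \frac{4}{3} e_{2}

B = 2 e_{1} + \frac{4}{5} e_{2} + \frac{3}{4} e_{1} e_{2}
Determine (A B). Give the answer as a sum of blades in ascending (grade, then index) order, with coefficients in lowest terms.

step 1: -\frac{1}{15} - 5 e_{1} - \frac{81}{40} e_{2} + \frac{49}{60} e_{1} e_{2}
Answer: -\frac{1}{15} - 5 e_{1} - \frac{81}{40} e_{2} + \frac{49}{60} e_{1} e_{2}


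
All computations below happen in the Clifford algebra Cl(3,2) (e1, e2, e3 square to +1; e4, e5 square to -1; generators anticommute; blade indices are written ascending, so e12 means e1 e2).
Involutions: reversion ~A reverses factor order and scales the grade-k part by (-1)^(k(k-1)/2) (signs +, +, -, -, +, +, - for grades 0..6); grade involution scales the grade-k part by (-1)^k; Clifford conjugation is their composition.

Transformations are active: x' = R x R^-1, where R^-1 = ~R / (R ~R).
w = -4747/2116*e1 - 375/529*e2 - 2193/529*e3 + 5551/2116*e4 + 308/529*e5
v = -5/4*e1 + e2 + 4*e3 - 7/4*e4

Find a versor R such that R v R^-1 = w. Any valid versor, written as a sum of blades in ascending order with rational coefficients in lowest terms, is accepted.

Reasoning: v^2 = w^2 = 31/2 since conjugation preserves the quadratic form; R = v + w = -1848/529*e1 + 154/529*e2 - 77/529*e3 + 462/529*e4 + 308/529*e5 is then valid when invertible, keeping its own part and reversing (v - w)/2.
Answer: -1848/529*e1 + 154/529*e2 - 77/529*e3 + 462/529*e4 + 308/529*e5


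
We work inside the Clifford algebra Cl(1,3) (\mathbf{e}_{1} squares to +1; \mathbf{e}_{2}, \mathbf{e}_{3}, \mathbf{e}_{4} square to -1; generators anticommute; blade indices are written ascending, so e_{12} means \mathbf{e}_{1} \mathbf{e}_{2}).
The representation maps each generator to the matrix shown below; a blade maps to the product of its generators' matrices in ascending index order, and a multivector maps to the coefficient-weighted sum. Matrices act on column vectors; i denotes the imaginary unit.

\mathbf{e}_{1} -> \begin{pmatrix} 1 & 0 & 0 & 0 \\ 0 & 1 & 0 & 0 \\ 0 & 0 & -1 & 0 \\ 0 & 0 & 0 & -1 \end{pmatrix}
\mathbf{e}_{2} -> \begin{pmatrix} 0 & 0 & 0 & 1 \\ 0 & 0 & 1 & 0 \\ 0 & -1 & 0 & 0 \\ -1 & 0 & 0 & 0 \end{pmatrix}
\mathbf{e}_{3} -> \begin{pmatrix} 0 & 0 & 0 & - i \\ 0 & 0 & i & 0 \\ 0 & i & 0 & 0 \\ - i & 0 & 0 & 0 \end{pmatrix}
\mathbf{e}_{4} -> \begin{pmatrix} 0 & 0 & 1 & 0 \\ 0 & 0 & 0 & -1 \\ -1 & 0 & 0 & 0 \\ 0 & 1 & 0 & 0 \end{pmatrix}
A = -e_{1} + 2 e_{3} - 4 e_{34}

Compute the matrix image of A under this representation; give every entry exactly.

Bivector images (products of the table entries): rho(e_{34}) = rho(\mathbf{e}_{3})rho(\mathbf{e}_{4}) = \begin{pmatrix} 0 & - i & 0 & 0 \\ - i & 0 & 0 & 0 \\ 0 & 0 & 0 & - i \\ 0 & 0 & - i & 0 \end{pmatrix}.
M = (-1)*rho(e_{1}) + (2)*rho(e_{3}) + (-4)*rho(e_{34}), summed entrywise:
Answer: \begin{pmatrix} -1 & 4 i & 0 & - 2 i \\ 4 i & -1 & 2 i & 0 \\ 0 & 2 i & 1 & 4 i \\ - 2 i & 0 & 4 i & 1 \end{pmatrix}


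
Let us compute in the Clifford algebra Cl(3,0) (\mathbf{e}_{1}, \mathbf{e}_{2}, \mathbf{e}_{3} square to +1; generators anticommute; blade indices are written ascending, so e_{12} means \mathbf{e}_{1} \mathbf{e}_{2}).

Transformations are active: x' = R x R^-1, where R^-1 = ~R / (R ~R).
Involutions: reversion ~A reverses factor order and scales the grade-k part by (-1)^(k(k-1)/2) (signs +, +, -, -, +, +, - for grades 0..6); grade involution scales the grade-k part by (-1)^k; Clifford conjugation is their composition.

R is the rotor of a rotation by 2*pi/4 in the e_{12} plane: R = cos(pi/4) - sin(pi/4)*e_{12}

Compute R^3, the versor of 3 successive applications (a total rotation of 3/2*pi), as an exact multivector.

Rotor phase runs at HALF the rotation angle; powers of one rotor simply add phase, so after 3 steps in e_{12} the phase is 3*pi/4 = \frac{3 \pi}{4} and R^3 = cos(\frac{3 \pi}{4}) - sin(\frac{3 \pi}{4})*e_{12}.
cos(\frac{3 \pi}{4}) = - \frac{\sqrt{2}}{2} and sin(\frac{3 \pi}{4}) = \frac{\sqrt{2}}{2}, so R^3 = - \frac{\sqrt{2}}{2} - \frac{\sqrt{2}}{2} e_{12}. The net rotation is 3/2*pi; the rotor keeps the half-angle phase exactly.
Answer: - \frac{\sqrt{2}}{2} - \frac{\sqrt{2}}{2} e_{12}


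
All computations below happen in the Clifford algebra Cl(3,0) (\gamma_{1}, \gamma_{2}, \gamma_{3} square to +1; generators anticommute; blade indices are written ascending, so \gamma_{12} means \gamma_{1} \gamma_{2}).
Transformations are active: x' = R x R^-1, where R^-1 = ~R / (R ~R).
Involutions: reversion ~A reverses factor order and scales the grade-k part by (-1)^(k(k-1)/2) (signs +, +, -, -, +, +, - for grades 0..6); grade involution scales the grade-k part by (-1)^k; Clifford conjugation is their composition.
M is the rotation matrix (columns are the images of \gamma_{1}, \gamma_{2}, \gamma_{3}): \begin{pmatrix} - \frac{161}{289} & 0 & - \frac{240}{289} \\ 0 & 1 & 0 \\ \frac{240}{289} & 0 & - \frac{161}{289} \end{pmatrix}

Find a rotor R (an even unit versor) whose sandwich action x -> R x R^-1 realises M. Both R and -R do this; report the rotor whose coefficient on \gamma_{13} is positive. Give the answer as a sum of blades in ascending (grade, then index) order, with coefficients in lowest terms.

Method: write R = a + b12*\gamma_{12} + b13*\gamma_{13} + b23*\gamma_{23} with a^2 + b12^2 + b13^2 + b23^2 = 1 (so R^-1 = ~R). Expanding the columns R e_j ~R gives tr M = 4a^2 - 1 and, from the antisymmetric part, M21 - M12 = -4a*b12, M13 - M31 = 4a*b13, M32 - M23 = -4a*b23.
Here tr M = -\frac{33}{289}, so a^2 = (1 + tr M)/4 = \frac{64}{289} and a = ±\frac{8}{17}. Taking a = \frac{8}{17}: M21 - M12 = 0, M13 - M31 = -\frac{480}{289}, M32 - M23 = 0, giving b12 = 0, b13 = -\frac{15}{17}, b23 = 0, i.e. R = \frac{8}{17} - \frac{15}{17} \gamma_{13}.
Its \gamma_{13} coefficient is negative, so report the other preimage -R.
Answer: -\frac{8}{17} + \frac{15}{17} \gamma_{13}. Why the constraint matters: R and -R act identically through the sandwich — M has trace -\frac{33}{289} either way — so only the sign condition on \gamma_{13} picks one of the two preimages.
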